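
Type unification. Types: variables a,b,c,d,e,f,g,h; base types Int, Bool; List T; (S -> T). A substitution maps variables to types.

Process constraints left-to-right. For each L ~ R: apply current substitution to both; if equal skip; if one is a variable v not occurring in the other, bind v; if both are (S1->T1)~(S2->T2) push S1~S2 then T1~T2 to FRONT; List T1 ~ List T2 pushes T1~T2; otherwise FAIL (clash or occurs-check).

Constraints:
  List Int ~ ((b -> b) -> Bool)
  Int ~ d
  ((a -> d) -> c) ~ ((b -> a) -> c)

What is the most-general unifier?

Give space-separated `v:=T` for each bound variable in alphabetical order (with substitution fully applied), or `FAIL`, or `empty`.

Answer: FAIL

Derivation:
step 1: unify List Int ~ ((b -> b) -> Bool)  [subst: {-} | 2 pending]
  clash: List Int vs ((b -> b) -> Bool)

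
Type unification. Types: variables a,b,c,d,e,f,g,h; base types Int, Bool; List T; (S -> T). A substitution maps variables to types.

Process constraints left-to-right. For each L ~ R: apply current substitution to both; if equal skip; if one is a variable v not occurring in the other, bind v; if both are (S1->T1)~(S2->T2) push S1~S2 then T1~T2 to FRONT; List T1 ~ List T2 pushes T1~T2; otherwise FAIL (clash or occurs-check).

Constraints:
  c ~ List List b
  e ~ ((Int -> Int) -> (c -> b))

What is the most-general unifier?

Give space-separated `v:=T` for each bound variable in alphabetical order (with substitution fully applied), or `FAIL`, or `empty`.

Answer: c:=List List b e:=((Int -> Int) -> (List List b -> b))

Derivation:
step 1: unify c ~ List List b  [subst: {-} | 1 pending]
  bind c := List List b
step 2: unify e ~ ((Int -> Int) -> (List List b -> b))  [subst: {c:=List List b} | 0 pending]
  bind e := ((Int -> Int) -> (List List b -> b))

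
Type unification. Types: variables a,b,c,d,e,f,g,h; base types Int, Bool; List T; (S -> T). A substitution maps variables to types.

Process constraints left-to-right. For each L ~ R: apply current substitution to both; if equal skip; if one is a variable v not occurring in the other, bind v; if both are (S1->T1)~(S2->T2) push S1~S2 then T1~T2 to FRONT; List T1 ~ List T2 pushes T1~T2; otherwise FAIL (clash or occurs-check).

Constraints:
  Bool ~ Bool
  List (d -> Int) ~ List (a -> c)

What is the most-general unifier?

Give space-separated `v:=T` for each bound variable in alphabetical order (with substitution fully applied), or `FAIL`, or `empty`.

Answer: c:=Int d:=a

Derivation:
step 1: unify Bool ~ Bool  [subst: {-} | 1 pending]
  -> identical, skip
step 2: unify List (d -> Int) ~ List (a -> c)  [subst: {-} | 0 pending]
  -> decompose List: push (d -> Int)~(a -> c)
step 3: unify (d -> Int) ~ (a -> c)  [subst: {-} | 0 pending]
  -> decompose arrow: push d~a, Int~c
step 4: unify d ~ a  [subst: {-} | 1 pending]
  bind d := a
step 5: unify Int ~ c  [subst: {d:=a} | 0 pending]
  bind c := Int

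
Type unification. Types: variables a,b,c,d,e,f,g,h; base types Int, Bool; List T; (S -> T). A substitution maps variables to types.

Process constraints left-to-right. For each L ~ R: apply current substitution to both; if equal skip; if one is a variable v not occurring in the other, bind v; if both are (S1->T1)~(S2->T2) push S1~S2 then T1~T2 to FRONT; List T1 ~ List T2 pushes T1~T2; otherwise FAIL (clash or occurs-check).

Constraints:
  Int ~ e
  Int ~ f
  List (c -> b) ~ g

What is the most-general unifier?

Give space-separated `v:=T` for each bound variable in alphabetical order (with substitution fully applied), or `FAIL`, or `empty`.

step 1: unify Int ~ e  [subst: {-} | 2 pending]
  bind e := Int
step 2: unify Int ~ f  [subst: {e:=Int} | 1 pending]
  bind f := Int
step 3: unify List (c -> b) ~ g  [subst: {e:=Int, f:=Int} | 0 pending]
  bind g := List (c -> b)

Answer: e:=Int f:=Int g:=List (c -> b)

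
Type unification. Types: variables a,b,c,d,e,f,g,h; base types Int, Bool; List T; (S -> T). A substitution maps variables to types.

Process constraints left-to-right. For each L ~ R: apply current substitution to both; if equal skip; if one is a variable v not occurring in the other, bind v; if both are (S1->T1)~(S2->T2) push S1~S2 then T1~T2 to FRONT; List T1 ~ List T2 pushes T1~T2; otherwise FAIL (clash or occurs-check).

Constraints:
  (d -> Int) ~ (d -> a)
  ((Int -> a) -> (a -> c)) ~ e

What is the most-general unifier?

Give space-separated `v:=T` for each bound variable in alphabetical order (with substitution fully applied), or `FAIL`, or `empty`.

step 1: unify (d -> Int) ~ (d -> a)  [subst: {-} | 1 pending]
  -> decompose arrow: push d~d, Int~a
step 2: unify d ~ d  [subst: {-} | 2 pending]
  -> identical, skip
step 3: unify Int ~ a  [subst: {-} | 1 pending]
  bind a := Int
step 4: unify ((Int -> Int) -> (Int -> c)) ~ e  [subst: {a:=Int} | 0 pending]
  bind e := ((Int -> Int) -> (Int -> c))

Answer: a:=Int e:=((Int -> Int) -> (Int -> c))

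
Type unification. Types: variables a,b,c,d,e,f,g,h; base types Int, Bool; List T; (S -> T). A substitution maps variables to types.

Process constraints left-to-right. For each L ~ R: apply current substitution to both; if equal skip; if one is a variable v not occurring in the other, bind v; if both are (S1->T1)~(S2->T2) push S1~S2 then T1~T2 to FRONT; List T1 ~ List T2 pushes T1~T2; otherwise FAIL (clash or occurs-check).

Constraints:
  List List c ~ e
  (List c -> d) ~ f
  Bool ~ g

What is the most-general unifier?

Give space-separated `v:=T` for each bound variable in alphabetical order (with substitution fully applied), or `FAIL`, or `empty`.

step 1: unify List List c ~ e  [subst: {-} | 2 pending]
  bind e := List List c
step 2: unify (List c -> d) ~ f  [subst: {e:=List List c} | 1 pending]
  bind f := (List c -> d)
step 3: unify Bool ~ g  [subst: {e:=List List c, f:=(List c -> d)} | 0 pending]
  bind g := Bool

Answer: e:=List List c f:=(List c -> d) g:=Bool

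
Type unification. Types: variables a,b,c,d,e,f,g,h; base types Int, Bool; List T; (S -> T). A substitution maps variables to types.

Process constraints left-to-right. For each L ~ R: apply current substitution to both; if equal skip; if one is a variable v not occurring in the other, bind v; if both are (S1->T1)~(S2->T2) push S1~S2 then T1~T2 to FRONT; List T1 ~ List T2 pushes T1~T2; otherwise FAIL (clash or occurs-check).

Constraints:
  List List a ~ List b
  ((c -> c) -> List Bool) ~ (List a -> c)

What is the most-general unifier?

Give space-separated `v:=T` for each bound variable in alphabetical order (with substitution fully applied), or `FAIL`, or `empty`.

step 1: unify List List a ~ List b  [subst: {-} | 1 pending]
  -> decompose List: push List a~b
step 2: unify List a ~ b  [subst: {-} | 1 pending]
  bind b := List a
step 3: unify ((c -> c) -> List Bool) ~ (List a -> c)  [subst: {b:=List a} | 0 pending]
  -> decompose arrow: push (c -> c)~List a, List Bool~c
step 4: unify (c -> c) ~ List a  [subst: {b:=List a} | 1 pending]
  clash: (c -> c) vs List a

Answer: FAIL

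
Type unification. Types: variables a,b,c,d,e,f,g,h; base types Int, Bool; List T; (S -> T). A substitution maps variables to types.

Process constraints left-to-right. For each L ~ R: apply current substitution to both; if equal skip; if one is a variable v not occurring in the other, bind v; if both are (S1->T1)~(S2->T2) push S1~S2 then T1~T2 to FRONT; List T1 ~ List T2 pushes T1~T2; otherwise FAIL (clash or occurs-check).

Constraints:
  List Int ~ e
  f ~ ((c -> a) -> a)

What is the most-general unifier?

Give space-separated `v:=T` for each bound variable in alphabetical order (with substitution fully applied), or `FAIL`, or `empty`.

Answer: e:=List Int f:=((c -> a) -> a)

Derivation:
step 1: unify List Int ~ e  [subst: {-} | 1 pending]
  bind e := List Int
step 2: unify f ~ ((c -> a) -> a)  [subst: {e:=List Int} | 0 pending]
  bind f := ((c -> a) -> a)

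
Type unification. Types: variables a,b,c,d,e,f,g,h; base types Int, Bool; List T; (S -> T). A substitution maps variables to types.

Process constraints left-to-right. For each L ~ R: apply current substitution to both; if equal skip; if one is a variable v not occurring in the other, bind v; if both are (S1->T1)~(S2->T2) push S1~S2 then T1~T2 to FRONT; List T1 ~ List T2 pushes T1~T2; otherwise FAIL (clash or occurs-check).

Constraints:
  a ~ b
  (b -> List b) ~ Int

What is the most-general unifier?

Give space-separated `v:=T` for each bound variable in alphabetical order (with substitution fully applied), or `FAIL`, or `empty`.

step 1: unify a ~ b  [subst: {-} | 1 pending]
  bind a := b
step 2: unify (b -> List b) ~ Int  [subst: {a:=b} | 0 pending]
  clash: (b -> List b) vs Int

Answer: FAIL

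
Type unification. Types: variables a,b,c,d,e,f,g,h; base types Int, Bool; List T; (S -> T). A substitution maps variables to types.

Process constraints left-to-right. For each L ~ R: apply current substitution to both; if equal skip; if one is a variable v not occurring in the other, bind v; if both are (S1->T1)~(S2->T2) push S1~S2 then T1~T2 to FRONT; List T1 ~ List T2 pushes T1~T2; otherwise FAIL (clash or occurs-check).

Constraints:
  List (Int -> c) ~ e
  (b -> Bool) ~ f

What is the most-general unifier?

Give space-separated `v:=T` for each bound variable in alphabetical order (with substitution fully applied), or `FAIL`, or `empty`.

step 1: unify List (Int -> c) ~ e  [subst: {-} | 1 pending]
  bind e := List (Int -> c)
step 2: unify (b -> Bool) ~ f  [subst: {e:=List (Int -> c)} | 0 pending]
  bind f := (b -> Bool)

Answer: e:=List (Int -> c) f:=(b -> Bool)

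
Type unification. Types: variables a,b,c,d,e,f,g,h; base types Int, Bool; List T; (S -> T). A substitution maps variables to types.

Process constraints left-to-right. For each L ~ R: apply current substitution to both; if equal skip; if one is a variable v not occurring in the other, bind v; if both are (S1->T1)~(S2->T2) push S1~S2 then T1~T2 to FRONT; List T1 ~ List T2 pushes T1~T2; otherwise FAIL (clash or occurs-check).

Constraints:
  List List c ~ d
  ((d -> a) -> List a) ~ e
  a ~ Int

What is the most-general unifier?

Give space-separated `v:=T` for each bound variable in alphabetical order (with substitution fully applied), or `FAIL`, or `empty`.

Answer: a:=Int d:=List List c e:=((List List c -> Int) -> List Int)

Derivation:
step 1: unify List List c ~ d  [subst: {-} | 2 pending]
  bind d := List List c
step 2: unify ((List List c -> a) -> List a) ~ e  [subst: {d:=List List c} | 1 pending]
  bind e := ((List List c -> a) -> List a)
step 3: unify a ~ Int  [subst: {d:=List List c, e:=((List List c -> a) -> List a)} | 0 pending]
  bind a := Int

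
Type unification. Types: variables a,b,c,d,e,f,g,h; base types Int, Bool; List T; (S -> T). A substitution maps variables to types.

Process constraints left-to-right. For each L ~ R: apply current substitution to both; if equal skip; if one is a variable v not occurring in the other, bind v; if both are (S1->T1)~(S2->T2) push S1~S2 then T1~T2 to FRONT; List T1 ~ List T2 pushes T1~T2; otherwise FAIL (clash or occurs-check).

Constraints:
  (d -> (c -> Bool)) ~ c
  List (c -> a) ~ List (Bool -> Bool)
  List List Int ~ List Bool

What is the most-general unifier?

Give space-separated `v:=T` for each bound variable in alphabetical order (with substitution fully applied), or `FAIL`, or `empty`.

step 1: unify (d -> (c -> Bool)) ~ c  [subst: {-} | 2 pending]
  occurs-check fail

Answer: FAIL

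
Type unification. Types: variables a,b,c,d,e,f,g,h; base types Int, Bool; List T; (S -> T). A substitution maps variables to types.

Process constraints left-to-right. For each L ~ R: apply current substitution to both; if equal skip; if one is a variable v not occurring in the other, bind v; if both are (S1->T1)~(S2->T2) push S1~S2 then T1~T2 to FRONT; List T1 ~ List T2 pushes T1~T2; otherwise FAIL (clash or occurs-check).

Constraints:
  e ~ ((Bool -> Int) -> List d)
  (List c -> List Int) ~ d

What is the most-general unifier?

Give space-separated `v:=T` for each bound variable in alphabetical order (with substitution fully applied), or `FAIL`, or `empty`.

step 1: unify e ~ ((Bool -> Int) -> List d)  [subst: {-} | 1 pending]
  bind e := ((Bool -> Int) -> List d)
step 2: unify (List c -> List Int) ~ d  [subst: {e:=((Bool -> Int) -> List d)} | 0 pending]
  bind d := (List c -> List Int)

Answer: d:=(List c -> List Int) e:=((Bool -> Int) -> List (List c -> List Int))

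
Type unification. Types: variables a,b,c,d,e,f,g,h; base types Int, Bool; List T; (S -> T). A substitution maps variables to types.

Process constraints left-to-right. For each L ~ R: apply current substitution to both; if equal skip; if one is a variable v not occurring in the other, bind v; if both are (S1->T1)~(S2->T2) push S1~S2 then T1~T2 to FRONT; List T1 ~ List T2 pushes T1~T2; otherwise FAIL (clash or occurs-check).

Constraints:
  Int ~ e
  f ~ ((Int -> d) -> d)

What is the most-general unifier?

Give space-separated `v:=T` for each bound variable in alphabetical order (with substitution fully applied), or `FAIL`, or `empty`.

Answer: e:=Int f:=((Int -> d) -> d)

Derivation:
step 1: unify Int ~ e  [subst: {-} | 1 pending]
  bind e := Int
step 2: unify f ~ ((Int -> d) -> d)  [subst: {e:=Int} | 0 pending]
  bind f := ((Int -> d) -> d)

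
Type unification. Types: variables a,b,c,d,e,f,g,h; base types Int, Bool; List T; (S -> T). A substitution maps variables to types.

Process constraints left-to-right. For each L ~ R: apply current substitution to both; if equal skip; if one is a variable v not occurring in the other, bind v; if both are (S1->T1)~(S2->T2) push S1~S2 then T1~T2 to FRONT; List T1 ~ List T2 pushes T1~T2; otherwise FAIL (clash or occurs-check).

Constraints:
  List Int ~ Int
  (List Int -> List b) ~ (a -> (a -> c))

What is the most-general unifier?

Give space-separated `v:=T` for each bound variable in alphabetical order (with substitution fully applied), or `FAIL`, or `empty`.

step 1: unify List Int ~ Int  [subst: {-} | 1 pending]
  clash: List Int vs Int

Answer: FAIL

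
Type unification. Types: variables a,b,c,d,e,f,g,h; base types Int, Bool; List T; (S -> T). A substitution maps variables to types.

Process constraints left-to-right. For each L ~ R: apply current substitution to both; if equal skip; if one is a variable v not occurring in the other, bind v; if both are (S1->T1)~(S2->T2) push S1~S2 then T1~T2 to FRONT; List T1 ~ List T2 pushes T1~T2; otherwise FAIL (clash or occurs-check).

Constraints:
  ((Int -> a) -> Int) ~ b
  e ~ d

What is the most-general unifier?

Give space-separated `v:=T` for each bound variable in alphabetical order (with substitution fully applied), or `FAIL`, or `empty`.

Answer: b:=((Int -> a) -> Int) e:=d

Derivation:
step 1: unify ((Int -> a) -> Int) ~ b  [subst: {-} | 1 pending]
  bind b := ((Int -> a) -> Int)
step 2: unify e ~ d  [subst: {b:=((Int -> a) -> Int)} | 0 pending]
  bind e := d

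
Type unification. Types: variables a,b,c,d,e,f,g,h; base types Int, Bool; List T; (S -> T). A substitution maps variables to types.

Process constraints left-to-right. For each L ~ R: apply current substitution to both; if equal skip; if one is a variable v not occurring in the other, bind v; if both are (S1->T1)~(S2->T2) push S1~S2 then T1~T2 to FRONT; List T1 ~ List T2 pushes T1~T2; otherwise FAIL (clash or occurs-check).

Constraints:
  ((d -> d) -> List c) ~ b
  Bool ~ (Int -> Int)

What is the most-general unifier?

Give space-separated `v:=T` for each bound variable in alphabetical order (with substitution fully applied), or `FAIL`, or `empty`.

Answer: FAIL

Derivation:
step 1: unify ((d -> d) -> List c) ~ b  [subst: {-} | 1 pending]
  bind b := ((d -> d) -> List c)
step 2: unify Bool ~ (Int -> Int)  [subst: {b:=((d -> d) -> List c)} | 0 pending]
  clash: Bool vs (Int -> Int)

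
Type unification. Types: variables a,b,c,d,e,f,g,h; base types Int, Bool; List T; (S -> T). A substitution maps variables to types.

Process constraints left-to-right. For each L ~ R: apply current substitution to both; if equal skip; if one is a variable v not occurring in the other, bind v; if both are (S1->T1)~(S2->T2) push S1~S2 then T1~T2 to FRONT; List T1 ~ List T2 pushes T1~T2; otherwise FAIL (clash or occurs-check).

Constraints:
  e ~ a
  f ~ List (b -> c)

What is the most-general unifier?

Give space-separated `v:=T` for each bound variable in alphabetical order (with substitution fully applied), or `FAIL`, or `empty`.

Answer: e:=a f:=List (b -> c)

Derivation:
step 1: unify e ~ a  [subst: {-} | 1 pending]
  bind e := a
step 2: unify f ~ List (b -> c)  [subst: {e:=a} | 0 pending]
  bind f := List (b -> c)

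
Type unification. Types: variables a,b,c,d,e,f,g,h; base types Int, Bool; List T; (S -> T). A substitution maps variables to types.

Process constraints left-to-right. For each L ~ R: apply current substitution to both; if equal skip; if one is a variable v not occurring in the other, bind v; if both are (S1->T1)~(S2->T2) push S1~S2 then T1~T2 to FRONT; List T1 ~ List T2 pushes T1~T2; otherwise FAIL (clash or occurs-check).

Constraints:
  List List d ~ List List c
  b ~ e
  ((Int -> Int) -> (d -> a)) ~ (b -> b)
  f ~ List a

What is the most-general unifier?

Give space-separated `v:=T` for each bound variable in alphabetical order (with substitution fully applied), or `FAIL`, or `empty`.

step 1: unify List List d ~ List List c  [subst: {-} | 3 pending]
  -> decompose List: push List d~List c
step 2: unify List d ~ List c  [subst: {-} | 3 pending]
  -> decompose List: push d~c
step 3: unify d ~ c  [subst: {-} | 3 pending]
  bind d := c
step 4: unify b ~ e  [subst: {d:=c} | 2 pending]
  bind b := e
step 5: unify ((Int -> Int) -> (c -> a)) ~ (e -> e)  [subst: {d:=c, b:=e} | 1 pending]
  -> decompose arrow: push (Int -> Int)~e, (c -> a)~e
step 6: unify (Int -> Int) ~ e  [subst: {d:=c, b:=e} | 2 pending]
  bind e := (Int -> Int)
step 7: unify (c -> a) ~ (Int -> Int)  [subst: {d:=c, b:=e, e:=(Int -> Int)} | 1 pending]
  -> decompose arrow: push c~Int, a~Int
step 8: unify c ~ Int  [subst: {d:=c, b:=e, e:=(Int -> Int)} | 2 pending]
  bind c := Int
step 9: unify a ~ Int  [subst: {d:=c, b:=e, e:=(Int -> Int), c:=Int} | 1 pending]
  bind a := Int
step 10: unify f ~ List Int  [subst: {d:=c, b:=e, e:=(Int -> Int), c:=Int, a:=Int} | 0 pending]
  bind f := List Int

Answer: a:=Int b:=(Int -> Int) c:=Int d:=Int e:=(Int -> Int) f:=List Int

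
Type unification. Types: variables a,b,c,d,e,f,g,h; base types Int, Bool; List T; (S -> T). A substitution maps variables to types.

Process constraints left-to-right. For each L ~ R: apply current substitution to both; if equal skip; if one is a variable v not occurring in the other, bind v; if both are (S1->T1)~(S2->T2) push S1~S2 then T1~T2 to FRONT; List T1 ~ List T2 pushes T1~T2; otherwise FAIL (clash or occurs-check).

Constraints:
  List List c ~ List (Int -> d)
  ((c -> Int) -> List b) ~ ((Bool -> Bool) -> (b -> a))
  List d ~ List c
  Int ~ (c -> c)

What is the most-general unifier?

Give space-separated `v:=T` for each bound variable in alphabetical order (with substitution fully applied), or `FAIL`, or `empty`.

Answer: FAIL

Derivation:
step 1: unify List List c ~ List (Int -> d)  [subst: {-} | 3 pending]
  -> decompose List: push List c~(Int -> d)
step 2: unify List c ~ (Int -> d)  [subst: {-} | 3 pending]
  clash: List c vs (Int -> d)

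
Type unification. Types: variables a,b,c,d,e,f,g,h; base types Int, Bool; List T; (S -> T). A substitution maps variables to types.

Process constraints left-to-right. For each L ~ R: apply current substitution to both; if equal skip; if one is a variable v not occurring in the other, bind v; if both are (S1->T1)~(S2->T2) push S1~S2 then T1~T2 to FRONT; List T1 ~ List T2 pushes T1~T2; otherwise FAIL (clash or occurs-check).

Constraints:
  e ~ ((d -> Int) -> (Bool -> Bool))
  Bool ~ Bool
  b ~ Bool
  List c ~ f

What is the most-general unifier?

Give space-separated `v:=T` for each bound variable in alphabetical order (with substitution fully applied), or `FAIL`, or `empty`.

Answer: b:=Bool e:=((d -> Int) -> (Bool -> Bool)) f:=List c

Derivation:
step 1: unify e ~ ((d -> Int) -> (Bool -> Bool))  [subst: {-} | 3 pending]
  bind e := ((d -> Int) -> (Bool -> Bool))
step 2: unify Bool ~ Bool  [subst: {e:=((d -> Int) -> (Bool -> Bool))} | 2 pending]
  -> identical, skip
step 3: unify b ~ Bool  [subst: {e:=((d -> Int) -> (Bool -> Bool))} | 1 pending]
  bind b := Bool
step 4: unify List c ~ f  [subst: {e:=((d -> Int) -> (Bool -> Bool)), b:=Bool} | 0 pending]
  bind f := List c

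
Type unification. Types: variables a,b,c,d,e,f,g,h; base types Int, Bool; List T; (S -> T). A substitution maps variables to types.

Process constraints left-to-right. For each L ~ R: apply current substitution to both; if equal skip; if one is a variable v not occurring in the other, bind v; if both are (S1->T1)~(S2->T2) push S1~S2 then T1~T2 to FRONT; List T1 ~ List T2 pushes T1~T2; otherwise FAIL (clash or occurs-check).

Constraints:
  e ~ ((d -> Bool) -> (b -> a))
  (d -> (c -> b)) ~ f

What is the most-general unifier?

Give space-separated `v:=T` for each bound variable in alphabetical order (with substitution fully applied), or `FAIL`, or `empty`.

step 1: unify e ~ ((d -> Bool) -> (b -> a))  [subst: {-} | 1 pending]
  bind e := ((d -> Bool) -> (b -> a))
step 2: unify (d -> (c -> b)) ~ f  [subst: {e:=((d -> Bool) -> (b -> a))} | 0 pending]
  bind f := (d -> (c -> b))

Answer: e:=((d -> Bool) -> (b -> a)) f:=(d -> (c -> b))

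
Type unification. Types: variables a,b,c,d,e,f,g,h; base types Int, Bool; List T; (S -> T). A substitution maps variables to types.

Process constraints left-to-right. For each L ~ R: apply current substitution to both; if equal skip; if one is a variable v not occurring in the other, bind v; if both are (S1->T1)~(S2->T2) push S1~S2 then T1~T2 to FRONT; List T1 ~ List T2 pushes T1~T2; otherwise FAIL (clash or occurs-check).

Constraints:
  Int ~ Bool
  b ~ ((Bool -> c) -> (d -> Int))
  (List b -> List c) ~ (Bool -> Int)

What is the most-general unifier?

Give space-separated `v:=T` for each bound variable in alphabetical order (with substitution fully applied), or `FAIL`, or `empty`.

Answer: FAIL

Derivation:
step 1: unify Int ~ Bool  [subst: {-} | 2 pending]
  clash: Int vs Bool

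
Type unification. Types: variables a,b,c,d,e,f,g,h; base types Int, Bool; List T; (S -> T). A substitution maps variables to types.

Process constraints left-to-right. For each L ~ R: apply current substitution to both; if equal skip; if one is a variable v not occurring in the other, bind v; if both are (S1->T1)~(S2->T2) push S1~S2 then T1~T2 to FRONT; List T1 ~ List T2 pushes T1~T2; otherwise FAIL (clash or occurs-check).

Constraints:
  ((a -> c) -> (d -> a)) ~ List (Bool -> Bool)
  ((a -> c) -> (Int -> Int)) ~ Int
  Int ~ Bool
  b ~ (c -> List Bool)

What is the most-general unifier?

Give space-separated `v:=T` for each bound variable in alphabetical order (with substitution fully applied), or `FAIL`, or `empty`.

step 1: unify ((a -> c) -> (d -> a)) ~ List (Bool -> Bool)  [subst: {-} | 3 pending]
  clash: ((a -> c) -> (d -> a)) vs List (Bool -> Bool)

Answer: FAIL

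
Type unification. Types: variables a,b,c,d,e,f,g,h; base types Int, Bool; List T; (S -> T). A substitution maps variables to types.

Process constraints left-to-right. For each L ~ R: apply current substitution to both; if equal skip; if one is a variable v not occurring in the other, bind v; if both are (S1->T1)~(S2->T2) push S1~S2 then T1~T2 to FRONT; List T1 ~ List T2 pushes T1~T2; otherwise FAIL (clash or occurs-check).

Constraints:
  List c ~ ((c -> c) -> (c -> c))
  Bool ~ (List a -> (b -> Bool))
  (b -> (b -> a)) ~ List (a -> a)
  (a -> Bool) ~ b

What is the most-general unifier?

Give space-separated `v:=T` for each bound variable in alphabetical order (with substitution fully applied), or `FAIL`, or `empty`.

step 1: unify List c ~ ((c -> c) -> (c -> c))  [subst: {-} | 3 pending]
  clash: List c vs ((c -> c) -> (c -> c))

Answer: FAIL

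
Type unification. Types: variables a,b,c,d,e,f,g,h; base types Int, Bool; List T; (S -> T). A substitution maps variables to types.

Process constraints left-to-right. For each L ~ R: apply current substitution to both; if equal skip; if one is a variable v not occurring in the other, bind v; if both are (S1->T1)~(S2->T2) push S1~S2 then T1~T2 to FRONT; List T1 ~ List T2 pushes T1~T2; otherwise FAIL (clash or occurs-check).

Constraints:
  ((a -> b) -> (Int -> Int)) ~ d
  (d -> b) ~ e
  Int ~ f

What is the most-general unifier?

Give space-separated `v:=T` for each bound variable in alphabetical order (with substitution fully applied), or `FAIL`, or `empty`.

step 1: unify ((a -> b) -> (Int -> Int)) ~ d  [subst: {-} | 2 pending]
  bind d := ((a -> b) -> (Int -> Int))
step 2: unify (((a -> b) -> (Int -> Int)) -> b) ~ e  [subst: {d:=((a -> b) -> (Int -> Int))} | 1 pending]
  bind e := (((a -> b) -> (Int -> Int)) -> b)
step 3: unify Int ~ f  [subst: {d:=((a -> b) -> (Int -> Int)), e:=(((a -> b) -> (Int -> Int)) -> b)} | 0 pending]
  bind f := Int

Answer: d:=((a -> b) -> (Int -> Int)) e:=(((a -> b) -> (Int -> Int)) -> b) f:=Int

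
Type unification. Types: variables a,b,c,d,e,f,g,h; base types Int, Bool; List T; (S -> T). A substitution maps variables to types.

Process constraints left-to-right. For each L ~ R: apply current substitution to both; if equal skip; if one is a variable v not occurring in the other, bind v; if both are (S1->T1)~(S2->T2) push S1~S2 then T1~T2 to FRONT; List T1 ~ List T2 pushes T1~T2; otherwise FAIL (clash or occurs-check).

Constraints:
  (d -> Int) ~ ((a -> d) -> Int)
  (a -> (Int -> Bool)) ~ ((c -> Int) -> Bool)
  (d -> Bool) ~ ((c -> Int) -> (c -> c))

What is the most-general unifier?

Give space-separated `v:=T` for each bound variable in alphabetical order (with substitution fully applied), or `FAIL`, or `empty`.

step 1: unify (d -> Int) ~ ((a -> d) -> Int)  [subst: {-} | 2 pending]
  -> decompose arrow: push d~(a -> d), Int~Int
step 2: unify d ~ (a -> d)  [subst: {-} | 3 pending]
  occurs-check fail: d in (a -> d)

Answer: FAIL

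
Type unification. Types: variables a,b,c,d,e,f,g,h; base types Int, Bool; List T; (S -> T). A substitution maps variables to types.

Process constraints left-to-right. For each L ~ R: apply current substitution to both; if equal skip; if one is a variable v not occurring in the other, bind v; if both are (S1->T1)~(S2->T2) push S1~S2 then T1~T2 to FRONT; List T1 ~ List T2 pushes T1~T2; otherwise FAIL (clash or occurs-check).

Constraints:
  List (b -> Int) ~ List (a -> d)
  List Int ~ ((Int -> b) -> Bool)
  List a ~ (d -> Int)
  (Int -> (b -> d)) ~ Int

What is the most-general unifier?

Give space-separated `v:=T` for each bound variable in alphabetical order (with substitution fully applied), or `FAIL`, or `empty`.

Answer: FAIL

Derivation:
step 1: unify List (b -> Int) ~ List (a -> d)  [subst: {-} | 3 pending]
  -> decompose List: push (b -> Int)~(a -> d)
step 2: unify (b -> Int) ~ (a -> d)  [subst: {-} | 3 pending]
  -> decompose arrow: push b~a, Int~d
step 3: unify b ~ a  [subst: {-} | 4 pending]
  bind b := a
step 4: unify Int ~ d  [subst: {b:=a} | 3 pending]
  bind d := Int
step 5: unify List Int ~ ((Int -> a) -> Bool)  [subst: {b:=a, d:=Int} | 2 pending]
  clash: List Int vs ((Int -> a) -> Bool)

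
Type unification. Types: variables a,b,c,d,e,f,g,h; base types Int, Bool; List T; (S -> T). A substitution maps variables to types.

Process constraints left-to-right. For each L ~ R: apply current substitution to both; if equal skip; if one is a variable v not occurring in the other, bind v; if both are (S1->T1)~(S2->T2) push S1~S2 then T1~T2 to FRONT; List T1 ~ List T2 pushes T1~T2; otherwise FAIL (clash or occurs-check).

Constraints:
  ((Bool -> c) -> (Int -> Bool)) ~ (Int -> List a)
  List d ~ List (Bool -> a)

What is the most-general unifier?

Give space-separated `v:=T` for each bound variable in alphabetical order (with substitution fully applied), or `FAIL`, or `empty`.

step 1: unify ((Bool -> c) -> (Int -> Bool)) ~ (Int -> List a)  [subst: {-} | 1 pending]
  -> decompose arrow: push (Bool -> c)~Int, (Int -> Bool)~List a
step 2: unify (Bool -> c) ~ Int  [subst: {-} | 2 pending]
  clash: (Bool -> c) vs Int

Answer: FAIL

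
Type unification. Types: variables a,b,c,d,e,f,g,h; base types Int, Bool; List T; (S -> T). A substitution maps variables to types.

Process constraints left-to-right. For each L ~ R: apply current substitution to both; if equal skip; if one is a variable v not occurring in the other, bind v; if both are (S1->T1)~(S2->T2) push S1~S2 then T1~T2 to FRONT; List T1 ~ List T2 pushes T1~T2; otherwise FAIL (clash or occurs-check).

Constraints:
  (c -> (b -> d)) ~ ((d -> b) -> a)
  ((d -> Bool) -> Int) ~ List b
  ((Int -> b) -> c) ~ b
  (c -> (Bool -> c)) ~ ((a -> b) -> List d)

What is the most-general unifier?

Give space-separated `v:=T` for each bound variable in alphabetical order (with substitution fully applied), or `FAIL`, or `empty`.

step 1: unify (c -> (b -> d)) ~ ((d -> b) -> a)  [subst: {-} | 3 pending]
  -> decompose arrow: push c~(d -> b), (b -> d)~a
step 2: unify c ~ (d -> b)  [subst: {-} | 4 pending]
  bind c := (d -> b)
step 3: unify (b -> d) ~ a  [subst: {c:=(d -> b)} | 3 pending]
  bind a := (b -> d)
step 4: unify ((d -> Bool) -> Int) ~ List b  [subst: {c:=(d -> b), a:=(b -> d)} | 2 pending]
  clash: ((d -> Bool) -> Int) vs List b

Answer: FAIL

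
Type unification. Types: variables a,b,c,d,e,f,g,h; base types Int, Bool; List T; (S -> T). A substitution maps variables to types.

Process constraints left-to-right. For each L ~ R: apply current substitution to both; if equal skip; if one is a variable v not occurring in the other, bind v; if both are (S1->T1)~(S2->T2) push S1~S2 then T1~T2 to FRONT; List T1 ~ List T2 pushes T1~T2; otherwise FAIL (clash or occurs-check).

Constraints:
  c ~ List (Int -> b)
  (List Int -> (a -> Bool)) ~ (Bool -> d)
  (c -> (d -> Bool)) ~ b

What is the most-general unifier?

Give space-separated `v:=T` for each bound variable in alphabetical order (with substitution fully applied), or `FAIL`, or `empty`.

step 1: unify c ~ List (Int -> b)  [subst: {-} | 2 pending]
  bind c := List (Int -> b)
step 2: unify (List Int -> (a -> Bool)) ~ (Bool -> d)  [subst: {c:=List (Int -> b)} | 1 pending]
  -> decompose arrow: push List Int~Bool, (a -> Bool)~d
step 3: unify List Int ~ Bool  [subst: {c:=List (Int -> b)} | 2 pending]
  clash: List Int vs Bool

Answer: FAIL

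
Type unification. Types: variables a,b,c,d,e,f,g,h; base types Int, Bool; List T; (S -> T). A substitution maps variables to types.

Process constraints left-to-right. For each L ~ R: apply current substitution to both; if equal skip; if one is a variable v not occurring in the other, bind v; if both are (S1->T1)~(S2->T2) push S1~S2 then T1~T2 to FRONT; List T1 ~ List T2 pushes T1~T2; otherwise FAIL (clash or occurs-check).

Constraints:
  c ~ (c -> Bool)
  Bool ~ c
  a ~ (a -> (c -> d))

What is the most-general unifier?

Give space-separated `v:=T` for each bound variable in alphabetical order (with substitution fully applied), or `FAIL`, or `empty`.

Answer: FAIL

Derivation:
step 1: unify c ~ (c -> Bool)  [subst: {-} | 2 pending]
  occurs-check fail: c in (c -> Bool)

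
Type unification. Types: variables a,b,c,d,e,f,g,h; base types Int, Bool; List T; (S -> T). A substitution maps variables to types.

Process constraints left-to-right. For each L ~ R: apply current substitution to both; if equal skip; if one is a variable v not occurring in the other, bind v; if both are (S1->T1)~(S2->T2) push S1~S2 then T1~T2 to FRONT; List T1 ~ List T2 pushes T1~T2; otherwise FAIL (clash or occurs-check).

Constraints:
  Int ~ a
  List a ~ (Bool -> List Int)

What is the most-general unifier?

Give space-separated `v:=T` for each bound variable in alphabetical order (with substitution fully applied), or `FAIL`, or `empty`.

step 1: unify Int ~ a  [subst: {-} | 1 pending]
  bind a := Int
step 2: unify List Int ~ (Bool -> List Int)  [subst: {a:=Int} | 0 pending]
  clash: List Int vs (Bool -> List Int)

Answer: FAIL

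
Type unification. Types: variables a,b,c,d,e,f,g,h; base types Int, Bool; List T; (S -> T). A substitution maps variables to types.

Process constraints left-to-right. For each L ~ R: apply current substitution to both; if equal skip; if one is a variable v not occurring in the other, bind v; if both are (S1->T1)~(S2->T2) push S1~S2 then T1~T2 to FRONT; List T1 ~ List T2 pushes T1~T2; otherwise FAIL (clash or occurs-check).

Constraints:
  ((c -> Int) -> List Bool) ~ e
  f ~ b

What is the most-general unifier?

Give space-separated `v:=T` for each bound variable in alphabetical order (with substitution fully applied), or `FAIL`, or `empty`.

step 1: unify ((c -> Int) -> List Bool) ~ e  [subst: {-} | 1 pending]
  bind e := ((c -> Int) -> List Bool)
step 2: unify f ~ b  [subst: {e:=((c -> Int) -> List Bool)} | 0 pending]
  bind f := b

Answer: e:=((c -> Int) -> List Bool) f:=b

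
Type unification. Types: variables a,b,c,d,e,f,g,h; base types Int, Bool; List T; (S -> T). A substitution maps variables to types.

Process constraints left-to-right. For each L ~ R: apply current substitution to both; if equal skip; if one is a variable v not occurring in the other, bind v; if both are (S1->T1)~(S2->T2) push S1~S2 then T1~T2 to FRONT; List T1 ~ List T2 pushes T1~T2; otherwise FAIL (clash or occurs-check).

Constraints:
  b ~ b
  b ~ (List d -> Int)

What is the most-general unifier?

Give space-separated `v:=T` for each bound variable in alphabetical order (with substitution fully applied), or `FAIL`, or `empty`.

step 1: unify b ~ b  [subst: {-} | 1 pending]
  -> identical, skip
step 2: unify b ~ (List d -> Int)  [subst: {-} | 0 pending]
  bind b := (List d -> Int)

Answer: b:=(List d -> Int)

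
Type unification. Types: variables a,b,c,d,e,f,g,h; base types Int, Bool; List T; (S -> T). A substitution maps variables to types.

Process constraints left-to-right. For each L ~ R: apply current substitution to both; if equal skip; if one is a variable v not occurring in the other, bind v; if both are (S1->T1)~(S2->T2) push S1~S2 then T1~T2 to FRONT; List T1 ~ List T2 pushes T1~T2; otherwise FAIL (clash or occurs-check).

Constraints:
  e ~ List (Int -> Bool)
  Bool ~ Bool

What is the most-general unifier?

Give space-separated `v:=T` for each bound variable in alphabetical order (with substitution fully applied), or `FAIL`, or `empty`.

Answer: e:=List (Int -> Bool)

Derivation:
step 1: unify e ~ List (Int -> Bool)  [subst: {-} | 1 pending]
  bind e := List (Int -> Bool)
step 2: unify Bool ~ Bool  [subst: {e:=List (Int -> Bool)} | 0 pending]
  -> identical, skip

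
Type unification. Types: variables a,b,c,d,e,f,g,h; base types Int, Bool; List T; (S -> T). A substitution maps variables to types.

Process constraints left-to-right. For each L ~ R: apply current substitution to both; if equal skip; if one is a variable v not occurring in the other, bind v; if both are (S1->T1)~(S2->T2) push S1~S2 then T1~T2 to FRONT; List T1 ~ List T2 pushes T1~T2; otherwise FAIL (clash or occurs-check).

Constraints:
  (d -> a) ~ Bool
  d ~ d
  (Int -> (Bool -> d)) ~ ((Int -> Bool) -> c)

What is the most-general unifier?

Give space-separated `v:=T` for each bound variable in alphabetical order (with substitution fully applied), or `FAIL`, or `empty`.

step 1: unify (d -> a) ~ Bool  [subst: {-} | 2 pending]
  clash: (d -> a) vs Bool

Answer: FAIL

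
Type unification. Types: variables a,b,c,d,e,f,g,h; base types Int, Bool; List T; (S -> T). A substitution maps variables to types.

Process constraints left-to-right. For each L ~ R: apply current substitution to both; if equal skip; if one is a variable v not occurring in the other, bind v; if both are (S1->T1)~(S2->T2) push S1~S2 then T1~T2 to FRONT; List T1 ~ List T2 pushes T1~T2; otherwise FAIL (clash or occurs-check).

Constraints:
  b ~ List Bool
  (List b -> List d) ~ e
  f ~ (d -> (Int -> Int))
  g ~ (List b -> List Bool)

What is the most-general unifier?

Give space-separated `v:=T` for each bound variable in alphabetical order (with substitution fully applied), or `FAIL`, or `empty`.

step 1: unify b ~ List Bool  [subst: {-} | 3 pending]
  bind b := List Bool
step 2: unify (List List Bool -> List d) ~ e  [subst: {b:=List Bool} | 2 pending]
  bind e := (List List Bool -> List d)
step 3: unify f ~ (d -> (Int -> Int))  [subst: {b:=List Bool, e:=(List List Bool -> List d)} | 1 pending]
  bind f := (d -> (Int -> Int))
step 4: unify g ~ (List List Bool -> List Bool)  [subst: {b:=List Bool, e:=(List List Bool -> List d), f:=(d -> (Int -> Int))} | 0 pending]
  bind g := (List List Bool -> List Bool)

Answer: b:=List Bool e:=(List List Bool -> List d) f:=(d -> (Int -> Int)) g:=(List List Bool -> List Bool)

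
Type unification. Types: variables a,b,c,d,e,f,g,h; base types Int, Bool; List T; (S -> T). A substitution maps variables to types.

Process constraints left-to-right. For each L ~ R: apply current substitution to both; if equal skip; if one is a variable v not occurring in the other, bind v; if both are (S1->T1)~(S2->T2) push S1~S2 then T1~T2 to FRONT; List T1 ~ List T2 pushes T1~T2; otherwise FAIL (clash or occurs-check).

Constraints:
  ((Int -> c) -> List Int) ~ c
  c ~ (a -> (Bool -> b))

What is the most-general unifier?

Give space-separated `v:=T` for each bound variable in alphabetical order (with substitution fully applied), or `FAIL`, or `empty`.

Answer: FAIL

Derivation:
step 1: unify ((Int -> c) -> List Int) ~ c  [subst: {-} | 1 pending]
  occurs-check fail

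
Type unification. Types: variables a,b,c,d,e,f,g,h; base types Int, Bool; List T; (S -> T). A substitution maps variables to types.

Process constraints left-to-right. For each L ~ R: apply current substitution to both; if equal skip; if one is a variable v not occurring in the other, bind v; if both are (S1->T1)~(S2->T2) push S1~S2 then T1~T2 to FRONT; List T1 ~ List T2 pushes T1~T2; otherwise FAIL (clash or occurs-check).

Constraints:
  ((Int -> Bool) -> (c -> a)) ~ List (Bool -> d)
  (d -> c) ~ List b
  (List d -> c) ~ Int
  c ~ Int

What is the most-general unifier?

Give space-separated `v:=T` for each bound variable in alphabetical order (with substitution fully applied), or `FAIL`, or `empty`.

step 1: unify ((Int -> Bool) -> (c -> a)) ~ List (Bool -> d)  [subst: {-} | 3 pending]
  clash: ((Int -> Bool) -> (c -> a)) vs List (Bool -> d)

Answer: FAIL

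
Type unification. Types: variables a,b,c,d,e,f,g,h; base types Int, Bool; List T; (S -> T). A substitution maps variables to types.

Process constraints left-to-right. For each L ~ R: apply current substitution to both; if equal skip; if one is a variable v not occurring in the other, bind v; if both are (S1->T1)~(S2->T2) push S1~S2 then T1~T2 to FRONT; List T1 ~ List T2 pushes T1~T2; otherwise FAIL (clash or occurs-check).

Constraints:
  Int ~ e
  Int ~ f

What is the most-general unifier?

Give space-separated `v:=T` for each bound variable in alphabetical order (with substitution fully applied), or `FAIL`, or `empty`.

step 1: unify Int ~ e  [subst: {-} | 1 pending]
  bind e := Int
step 2: unify Int ~ f  [subst: {e:=Int} | 0 pending]
  bind f := Int

Answer: e:=Int f:=Int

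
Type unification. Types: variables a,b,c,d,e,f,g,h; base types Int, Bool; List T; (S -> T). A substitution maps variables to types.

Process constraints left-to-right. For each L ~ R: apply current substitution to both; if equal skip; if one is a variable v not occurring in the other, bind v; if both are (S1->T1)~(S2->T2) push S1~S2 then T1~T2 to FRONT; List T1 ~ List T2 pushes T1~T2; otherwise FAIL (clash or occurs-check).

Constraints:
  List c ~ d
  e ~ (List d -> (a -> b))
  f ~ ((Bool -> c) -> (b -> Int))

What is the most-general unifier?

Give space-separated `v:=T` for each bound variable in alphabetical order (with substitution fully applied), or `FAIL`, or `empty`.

step 1: unify List c ~ d  [subst: {-} | 2 pending]
  bind d := List c
step 2: unify e ~ (List List c -> (a -> b))  [subst: {d:=List c} | 1 pending]
  bind e := (List List c -> (a -> b))
step 3: unify f ~ ((Bool -> c) -> (b -> Int))  [subst: {d:=List c, e:=(List List c -> (a -> b))} | 0 pending]
  bind f := ((Bool -> c) -> (b -> Int))

Answer: d:=List c e:=(List List c -> (a -> b)) f:=((Bool -> c) -> (b -> Int))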